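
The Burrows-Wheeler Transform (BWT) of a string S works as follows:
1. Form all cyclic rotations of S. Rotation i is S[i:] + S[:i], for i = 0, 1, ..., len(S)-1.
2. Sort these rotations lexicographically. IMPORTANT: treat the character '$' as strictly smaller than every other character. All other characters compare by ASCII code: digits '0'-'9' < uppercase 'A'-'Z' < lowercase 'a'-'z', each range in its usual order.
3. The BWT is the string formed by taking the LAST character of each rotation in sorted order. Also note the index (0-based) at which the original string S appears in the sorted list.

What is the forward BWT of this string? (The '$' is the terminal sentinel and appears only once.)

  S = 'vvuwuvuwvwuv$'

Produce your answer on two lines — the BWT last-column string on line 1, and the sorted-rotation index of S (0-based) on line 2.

Answer: vwwvvuvu$wvuu
8

Derivation:
All 13 rotations (rotation i = S[i:]+S[:i]):
  rot[0] = vvuwuvuwvwuv$
  rot[1] = vuwuvuwvwuv$v
  rot[2] = uwuvuwvwuv$vv
  rot[3] = wuvuwvwuv$vvu
  rot[4] = uvuwvwuv$vvuw
  rot[5] = vuwvwuv$vvuwu
  rot[6] = uwvwuv$vvuwuv
  rot[7] = wvwuv$vvuwuvu
  rot[8] = vwuv$vvuwuvuw
  rot[9] = wuv$vvuwuvuwv
  rot[10] = uv$vvuwuvuwvw
  rot[11] = v$vvuwuvuwvwu
  rot[12] = $vvuwuvuwvwuv
Sorted (with $ < everything):
  sorted[0] = $vvuwuvuwvwuv  (last char: 'v')
  sorted[1] = uv$vvuwuvuwvw  (last char: 'w')
  sorted[2] = uvuwvwuv$vvuw  (last char: 'w')
  sorted[3] = uwuvuwvwuv$vv  (last char: 'v')
  sorted[4] = uwvwuv$vvuwuv  (last char: 'v')
  sorted[5] = v$vvuwuvuwvwu  (last char: 'u')
  sorted[6] = vuwuvuwvwuv$v  (last char: 'v')
  sorted[7] = vuwvwuv$vvuwu  (last char: 'u')
  sorted[8] = vvuwuvuwvwuv$  (last char: '$')
  sorted[9] = vwuv$vvuwuvuw  (last char: 'w')
  sorted[10] = wuv$vvuwuvuwv  (last char: 'v')
  sorted[11] = wuvuwvwuv$vvu  (last char: 'u')
  sorted[12] = wvwuv$vvuwuvu  (last char: 'u')
Last column: vwwvvuvu$wvuu
Original string S is at sorted index 8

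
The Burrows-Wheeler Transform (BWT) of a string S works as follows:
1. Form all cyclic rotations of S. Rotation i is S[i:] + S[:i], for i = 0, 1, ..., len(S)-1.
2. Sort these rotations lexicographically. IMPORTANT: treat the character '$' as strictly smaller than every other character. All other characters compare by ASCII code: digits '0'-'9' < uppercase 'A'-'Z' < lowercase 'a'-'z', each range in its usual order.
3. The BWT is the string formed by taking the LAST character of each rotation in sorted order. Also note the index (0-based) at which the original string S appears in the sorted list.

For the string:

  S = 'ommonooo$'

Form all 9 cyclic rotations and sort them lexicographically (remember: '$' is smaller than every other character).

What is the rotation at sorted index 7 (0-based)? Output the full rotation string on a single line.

Answer: oo$ommono

Derivation:
All 9 rotations (rotation i = S[i:]+S[:i]):
  rot[0] = ommonooo$
  rot[1] = mmonooo$o
  rot[2] = monooo$om
  rot[3] = onooo$omm
  rot[4] = nooo$ommo
  rot[5] = ooo$ommon
  rot[6] = oo$ommono
  rot[7] = o$ommonoo
  rot[8] = $ommonooo
Sorted (with $ < everything):
  sorted[0] = $ommonooo
  sorted[1] = mmonooo$o
  sorted[2] = monooo$om
  sorted[3] = nooo$ommo
  sorted[4] = o$ommonoo
  sorted[5] = ommonooo$
  sorted[6] = onooo$omm
  sorted[7] = oo$ommono
  sorted[8] = ooo$ommon
sorted[7] = oo$ommono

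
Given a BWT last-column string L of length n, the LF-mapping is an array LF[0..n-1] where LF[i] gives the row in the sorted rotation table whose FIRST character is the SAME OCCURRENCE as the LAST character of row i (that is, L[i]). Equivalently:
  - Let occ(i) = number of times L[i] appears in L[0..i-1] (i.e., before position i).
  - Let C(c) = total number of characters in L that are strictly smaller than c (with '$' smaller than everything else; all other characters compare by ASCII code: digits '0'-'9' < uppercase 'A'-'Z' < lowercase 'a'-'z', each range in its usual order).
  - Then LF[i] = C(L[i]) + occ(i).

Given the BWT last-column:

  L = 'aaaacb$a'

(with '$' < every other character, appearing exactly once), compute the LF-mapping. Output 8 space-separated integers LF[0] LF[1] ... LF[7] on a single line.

Answer: 1 2 3 4 7 6 0 5

Derivation:
Char counts: '$':1, 'a':5, 'b':1, 'c':1
C (first-col start): C('$')=0, C('a')=1, C('b')=6, C('c')=7
L[0]='a': occ=0, LF[0]=C('a')+0=1+0=1
L[1]='a': occ=1, LF[1]=C('a')+1=1+1=2
L[2]='a': occ=2, LF[2]=C('a')+2=1+2=3
L[3]='a': occ=3, LF[3]=C('a')+3=1+3=4
L[4]='c': occ=0, LF[4]=C('c')+0=7+0=7
L[5]='b': occ=0, LF[5]=C('b')+0=6+0=6
L[6]='$': occ=0, LF[6]=C('$')+0=0+0=0
L[7]='a': occ=4, LF[7]=C('a')+4=1+4=5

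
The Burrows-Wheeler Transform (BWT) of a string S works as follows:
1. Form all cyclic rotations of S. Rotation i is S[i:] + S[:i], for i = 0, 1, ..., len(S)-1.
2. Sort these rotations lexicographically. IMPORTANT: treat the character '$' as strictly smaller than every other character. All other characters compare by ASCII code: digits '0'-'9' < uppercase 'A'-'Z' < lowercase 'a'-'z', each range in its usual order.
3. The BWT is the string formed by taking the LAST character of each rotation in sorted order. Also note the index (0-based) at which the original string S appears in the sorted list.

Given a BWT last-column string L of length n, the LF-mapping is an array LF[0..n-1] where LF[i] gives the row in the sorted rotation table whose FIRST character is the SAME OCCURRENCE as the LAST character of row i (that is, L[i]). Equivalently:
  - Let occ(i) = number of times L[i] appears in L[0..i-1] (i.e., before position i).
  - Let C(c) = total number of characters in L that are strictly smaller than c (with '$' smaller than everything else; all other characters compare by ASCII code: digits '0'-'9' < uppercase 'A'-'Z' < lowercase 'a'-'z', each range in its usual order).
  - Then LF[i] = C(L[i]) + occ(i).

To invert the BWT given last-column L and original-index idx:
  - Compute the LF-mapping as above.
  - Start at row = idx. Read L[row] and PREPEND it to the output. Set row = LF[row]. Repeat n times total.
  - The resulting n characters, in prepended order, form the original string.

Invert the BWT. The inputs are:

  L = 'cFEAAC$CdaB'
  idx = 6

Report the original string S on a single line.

LF mapping: 9 7 6 1 2 4 0 5 10 8 3
Walk LF starting at row 6, prepending L[row]:
  step 1: row=6, L[6]='$', prepend. Next row=LF[6]=0
  step 2: row=0, L[0]='c', prepend. Next row=LF[0]=9
  step 3: row=9, L[9]='a', prepend. Next row=LF[9]=8
  step 4: row=8, L[8]='d', prepend. Next row=LF[8]=10
  step 5: row=10, L[10]='B', prepend. Next row=LF[10]=3
  step 6: row=3, L[3]='A', prepend. Next row=LF[3]=1
  step 7: row=1, L[1]='F', prepend. Next row=LF[1]=7
  step 8: row=7, L[7]='C', prepend. Next row=LF[7]=5
  step 9: row=5, L[5]='C', prepend. Next row=LF[5]=4
  step 10: row=4, L[4]='A', prepend. Next row=LF[4]=2
  step 11: row=2, L[2]='E', prepend. Next row=LF[2]=6
Reversed output: EACCFABdac$

Answer: EACCFABdac$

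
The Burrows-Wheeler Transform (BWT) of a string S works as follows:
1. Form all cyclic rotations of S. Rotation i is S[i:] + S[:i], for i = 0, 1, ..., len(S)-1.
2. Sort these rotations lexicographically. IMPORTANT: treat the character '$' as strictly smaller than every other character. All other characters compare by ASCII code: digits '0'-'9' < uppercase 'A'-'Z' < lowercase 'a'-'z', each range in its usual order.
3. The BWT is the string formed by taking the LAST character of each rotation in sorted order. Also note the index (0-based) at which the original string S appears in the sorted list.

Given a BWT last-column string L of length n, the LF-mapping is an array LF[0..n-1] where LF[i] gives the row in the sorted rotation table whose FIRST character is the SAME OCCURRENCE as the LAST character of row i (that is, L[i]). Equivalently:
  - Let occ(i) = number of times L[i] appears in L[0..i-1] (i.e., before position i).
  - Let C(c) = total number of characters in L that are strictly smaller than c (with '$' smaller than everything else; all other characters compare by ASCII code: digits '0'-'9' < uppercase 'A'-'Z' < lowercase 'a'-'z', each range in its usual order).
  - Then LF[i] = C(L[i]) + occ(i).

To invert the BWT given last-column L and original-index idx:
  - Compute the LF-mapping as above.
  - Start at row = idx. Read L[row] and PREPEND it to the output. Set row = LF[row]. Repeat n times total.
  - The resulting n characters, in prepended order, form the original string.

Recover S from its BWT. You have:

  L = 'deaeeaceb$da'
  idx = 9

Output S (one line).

Answer: eaedebeaacd$

Derivation:
LF mapping: 6 8 1 9 10 2 5 11 4 0 7 3
Walk LF starting at row 9, prepending L[row]:
  step 1: row=9, L[9]='$', prepend. Next row=LF[9]=0
  step 2: row=0, L[0]='d', prepend. Next row=LF[0]=6
  step 3: row=6, L[6]='c', prepend. Next row=LF[6]=5
  step 4: row=5, L[5]='a', prepend. Next row=LF[5]=2
  step 5: row=2, L[2]='a', prepend. Next row=LF[2]=1
  step 6: row=1, L[1]='e', prepend. Next row=LF[1]=8
  step 7: row=8, L[8]='b', prepend. Next row=LF[8]=4
  step 8: row=4, L[4]='e', prepend. Next row=LF[4]=10
  step 9: row=10, L[10]='d', prepend. Next row=LF[10]=7
  step 10: row=7, L[7]='e', prepend. Next row=LF[7]=11
  step 11: row=11, L[11]='a', prepend. Next row=LF[11]=3
  step 12: row=3, L[3]='e', prepend. Next row=LF[3]=9
Reversed output: eaedebeaacd$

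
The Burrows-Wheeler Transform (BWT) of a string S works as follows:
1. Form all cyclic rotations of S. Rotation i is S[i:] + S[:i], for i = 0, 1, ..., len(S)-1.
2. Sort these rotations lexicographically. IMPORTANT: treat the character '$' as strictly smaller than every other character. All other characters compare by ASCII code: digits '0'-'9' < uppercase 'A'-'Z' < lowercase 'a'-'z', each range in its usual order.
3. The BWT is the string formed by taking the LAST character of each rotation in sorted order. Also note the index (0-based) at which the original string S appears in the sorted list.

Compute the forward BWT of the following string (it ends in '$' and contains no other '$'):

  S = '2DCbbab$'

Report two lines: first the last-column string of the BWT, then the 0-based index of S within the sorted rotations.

All 8 rotations (rotation i = S[i:]+S[:i]):
  rot[0] = 2DCbbab$
  rot[1] = DCbbab$2
  rot[2] = Cbbab$2D
  rot[3] = bbab$2DC
  rot[4] = bab$2DCb
  rot[5] = ab$2DCbb
  rot[6] = b$2DCbba
  rot[7] = $2DCbbab
Sorted (with $ < everything):
  sorted[0] = $2DCbbab  (last char: 'b')
  sorted[1] = 2DCbbab$  (last char: '$')
  sorted[2] = Cbbab$2D  (last char: 'D')
  sorted[3] = DCbbab$2  (last char: '2')
  sorted[4] = ab$2DCbb  (last char: 'b')
  sorted[5] = b$2DCbba  (last char: 'a')
  sorted[6] = bab$2DCb  (last char: 'b')
  sorted[7] = bbab$2DC  (last char: 'C')
Last column: b$D2babC
Original string S is at sorted index 1

Answer: b$D2babC
1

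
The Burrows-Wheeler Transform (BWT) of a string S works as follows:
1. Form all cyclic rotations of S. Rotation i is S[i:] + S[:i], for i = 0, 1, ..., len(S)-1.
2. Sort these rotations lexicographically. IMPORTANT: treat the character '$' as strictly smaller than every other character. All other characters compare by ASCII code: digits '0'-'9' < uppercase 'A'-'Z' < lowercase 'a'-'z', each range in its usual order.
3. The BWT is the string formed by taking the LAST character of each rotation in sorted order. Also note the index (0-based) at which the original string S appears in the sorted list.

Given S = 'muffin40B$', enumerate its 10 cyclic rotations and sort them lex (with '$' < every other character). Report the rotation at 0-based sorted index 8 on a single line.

All 10 rotations (rotation i = S[i:]+S[:i]):
  rot[0] = muffin40B$
  rot[1] = uffin40B$m
  rot[2] = ffin40B$mu
  rot[3] = fin40B$muf
  rot[4] = in40B$muff
  rot[5] = n40B$muffi
  rot[6] = 40B$muffin
  rot[7] = 0B$muffin4
  rot[8] = B$muffin40
  rot[9] = $muffin40B
Sorted (with $ < everything):
  sorted[0] = $muffin40B
  sorted[1] = 0B$muffin4
  sorted[2] = 40B$muffin
  sorted[3] = B$muffin40
  sorted[4] = ffin40B$mu
  sorted[5] = fin40B$muf
  sorted[6] = in40B$muff
  sorted[7] = muffin40B$
  sorted[8] = n40B$muffi
  sorted[9] = uffin40B$m
sorted[8] = n40B$muffi

Answer: n40B$muffi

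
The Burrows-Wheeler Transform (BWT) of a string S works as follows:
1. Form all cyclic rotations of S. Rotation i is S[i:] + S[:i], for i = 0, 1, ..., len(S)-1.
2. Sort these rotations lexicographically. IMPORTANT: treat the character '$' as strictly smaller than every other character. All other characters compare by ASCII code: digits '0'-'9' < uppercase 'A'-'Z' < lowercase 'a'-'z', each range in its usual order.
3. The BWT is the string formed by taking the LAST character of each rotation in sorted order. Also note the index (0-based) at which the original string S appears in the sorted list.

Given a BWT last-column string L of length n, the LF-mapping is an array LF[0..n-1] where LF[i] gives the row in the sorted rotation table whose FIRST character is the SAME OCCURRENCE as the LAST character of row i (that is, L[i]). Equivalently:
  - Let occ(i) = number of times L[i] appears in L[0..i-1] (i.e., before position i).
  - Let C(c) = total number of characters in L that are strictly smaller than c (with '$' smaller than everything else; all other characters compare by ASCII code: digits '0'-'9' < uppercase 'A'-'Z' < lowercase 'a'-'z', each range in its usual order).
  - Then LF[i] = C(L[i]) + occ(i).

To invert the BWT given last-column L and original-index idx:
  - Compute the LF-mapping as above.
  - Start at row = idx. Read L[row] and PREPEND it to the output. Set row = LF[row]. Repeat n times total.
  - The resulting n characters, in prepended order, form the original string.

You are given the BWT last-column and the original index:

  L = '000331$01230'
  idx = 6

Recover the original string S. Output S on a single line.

Answer: 10330123000$

Derivation:
LF mapping: 1 2 3 9 10 6 0 4 7 8 11 5
Walk LF starting at row 6, prepending L[row]:
  step 1: row=6, L[6]='$', prepend. Next row=LF[6]=0
  step 2: row=0, L[0]='0', prepend. Next row=LF[0]=1
  step 3: row=1, L[1]='0', prepend. Next row=LF[1]=2
  step 4: row=2, L[2]='0', prepend. Next row=LF[2]=3
  step 5: row=3, L[3]='3', prepend. Next row=LF[3]=9
  step 6: row=9, L[9]='2', prepend. Next row=LF[9]=8
  step 7: row=8, L[8]='1', prepend. Next row=LF[8]=7
  step 8: row=7, L[7]='0', prepend. Next row=LF[7]=4
  step 9: row=4, L[4]='3', prepend. Next row=LF[4]=10
  step 10: row=10, L[10]='3', prepend. Next row=LF[10]=11
  step 11: row=11, L[11]='0', prepend. Next row=LF[11]=5
  step 12: row=5, L[5]='1', prepend. Next row=LF[5]=6
Reversed output: 10330123000$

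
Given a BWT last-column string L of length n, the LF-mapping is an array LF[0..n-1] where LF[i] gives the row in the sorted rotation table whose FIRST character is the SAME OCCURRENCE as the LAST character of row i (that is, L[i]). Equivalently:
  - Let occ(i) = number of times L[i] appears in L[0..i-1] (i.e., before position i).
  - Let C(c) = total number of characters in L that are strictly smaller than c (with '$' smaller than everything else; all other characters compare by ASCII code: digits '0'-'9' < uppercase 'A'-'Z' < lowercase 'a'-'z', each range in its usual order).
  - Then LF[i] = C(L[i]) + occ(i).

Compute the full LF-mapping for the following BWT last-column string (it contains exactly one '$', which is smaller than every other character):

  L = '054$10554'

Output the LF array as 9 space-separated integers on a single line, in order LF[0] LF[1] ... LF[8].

Char counts: '$':1, '0':2, '1':1, '4':2, '5':3
C (first-col start): C('$')=0, C('0')=1, C('1')=3, C('4')=4, C('5')=6
L[0]='0': occ=0, LF[0]=C('0')+0=1+0=1
L[1]='5': occ=0, LF[1]=C('5')+0=6+0=6
L[2]='4': occ=0, LF[2]=C('4')+0=4+0=4
L[3]='$': occ=0, LF[3]=C('$')+0=0+0=0
L[4]='1': occ=0, LF[4]=C('1')+0=3+0=3
L[5]='0': occ=1, LF[5]=C('0')+1=1+1=2
L[6]='5': occ=1, LF[6]=C('5')+1=6+1=7
L[7]='5': occ=2, LF[7]=C('5')+2=6+2=8
L[8]='4': occ=1, LF[8]=C('4')+1=4+1=5

Answer: 1 6 4 0 3 2 7 8 5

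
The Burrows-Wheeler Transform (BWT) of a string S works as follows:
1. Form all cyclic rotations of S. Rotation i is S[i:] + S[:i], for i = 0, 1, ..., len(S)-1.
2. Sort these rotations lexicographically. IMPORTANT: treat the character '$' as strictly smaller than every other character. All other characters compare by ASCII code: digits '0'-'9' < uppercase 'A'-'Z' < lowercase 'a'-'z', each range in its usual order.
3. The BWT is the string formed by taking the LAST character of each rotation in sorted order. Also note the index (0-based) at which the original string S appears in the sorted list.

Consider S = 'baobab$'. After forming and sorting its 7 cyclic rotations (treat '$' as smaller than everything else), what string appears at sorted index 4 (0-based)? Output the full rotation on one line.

Answer: bab$bao

Derivation:
All 7 rotations (rotation i = S[i:]+S[:i]):
  rot[0] = baobab$
  rot[1] = aobab$b
  rot[2] = obab$ba
  rot[3] = bab$bao
  rot[4] = ab$baob
  rot[5] = b$baoba
  rot[6] = $baobab
Sorted (with $ < everything):
  sorted[0] = $baobab
  sorted[1] = ab$baob
  sorted[2] = aobab$b
  sorted[3] = b$baoba
  sorted[4] = bab$bao
  sorted[5] = baobab$
  sorted[6] = obab$ba
sorted[4] = bab$bao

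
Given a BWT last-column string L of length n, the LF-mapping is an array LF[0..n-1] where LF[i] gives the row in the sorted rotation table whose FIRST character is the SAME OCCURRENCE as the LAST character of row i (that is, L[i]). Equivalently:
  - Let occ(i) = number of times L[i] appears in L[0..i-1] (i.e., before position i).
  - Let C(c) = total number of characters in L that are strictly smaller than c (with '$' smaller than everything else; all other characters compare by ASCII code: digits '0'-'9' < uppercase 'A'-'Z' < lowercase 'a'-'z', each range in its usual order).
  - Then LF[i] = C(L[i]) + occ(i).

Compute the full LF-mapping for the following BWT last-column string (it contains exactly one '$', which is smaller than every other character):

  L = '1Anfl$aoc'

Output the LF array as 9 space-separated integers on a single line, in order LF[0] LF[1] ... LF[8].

Answer: 1 2 7 5 6 0 3 8 4

Derivation:
Char counts: '$':1, '1':1, 'A':1, 'a':1, 'c':1, 'f':1, 'l':1, 'n':1, 'o':1
C (first-col start): C('$')=0, C('1')=1, C('A')=2, C('a')=3, C('c')=4, C('f')=5, C('l')=6, C('n')=7, C('o')=8
L[0]='1': occ=0, LF[0]=C('1')+0=1+0=1
L[1]='A': occ=0, LF[1]=C('A')+0=2+0=2
L[2]='n': occ=0, LF[2]=C('n')+0=7+0=7
L[3]='f': occ=0, LF[3]=C('f')+0=5+0=5
L[4]='l': occ=0, LF[4]=C('l')+0=6+0=6
L[5]='$': occ=0, LF[5]=C('$')+0=0+0=0
L[6]='a': occ=0, LF[6]=C('a')+0=3+0=3
L[7]='o': occ=0, LF[7]=C('o')+0=8+0=8
L[8]='c': occ=0, LF[8]=C('c')+0=4+0=4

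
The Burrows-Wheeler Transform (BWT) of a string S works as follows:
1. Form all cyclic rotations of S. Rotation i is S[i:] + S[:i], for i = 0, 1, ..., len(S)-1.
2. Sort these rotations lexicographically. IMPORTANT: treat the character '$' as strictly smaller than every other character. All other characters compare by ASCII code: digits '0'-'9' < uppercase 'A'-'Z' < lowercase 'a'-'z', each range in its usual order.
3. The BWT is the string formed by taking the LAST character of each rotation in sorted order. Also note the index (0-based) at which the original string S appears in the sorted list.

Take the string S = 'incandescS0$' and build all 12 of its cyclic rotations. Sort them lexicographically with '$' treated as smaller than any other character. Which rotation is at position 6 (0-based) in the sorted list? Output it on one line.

All 12 rotations (rotation i = S[i:]+S[:i]):
  rot[0] = incandescS0$
  rot[1] = ncandescS0$i
  rot[2] = candescS0$in
  rot[3] = andescS0$inc
  rot[4] = ndescS0$inca
  rot[5] = descS0$incan
  rot[6] = escS0$incand
  rot[7] = scS0$incande
  rot[8] = cS0$incandes
  rot[9] = S0$incandesc
  rot[10] = 0$incandescS
  rot[11] = $incandescS0
Sorted (with $ < everything):
  sorted[0] = $incandescS0
  sorted[1] = 0$incandescS
  sorted[2] = S0$incandesc
  sorted[3] = andescS0$inc
  sorted[4] = cS0$incandes
  sorted[5] = candescS0$in
  sorted[6] = descS0$incan
  sorted[7] = escS0$incand
  sorted[8] = incandescS0$
  sorted[9] = ncandescS0$i
  sorted[10] = ndescS0$inca
  sorted[11] = scS0$incande
sorted[6] = descS0$incan

Answer: descS0$incan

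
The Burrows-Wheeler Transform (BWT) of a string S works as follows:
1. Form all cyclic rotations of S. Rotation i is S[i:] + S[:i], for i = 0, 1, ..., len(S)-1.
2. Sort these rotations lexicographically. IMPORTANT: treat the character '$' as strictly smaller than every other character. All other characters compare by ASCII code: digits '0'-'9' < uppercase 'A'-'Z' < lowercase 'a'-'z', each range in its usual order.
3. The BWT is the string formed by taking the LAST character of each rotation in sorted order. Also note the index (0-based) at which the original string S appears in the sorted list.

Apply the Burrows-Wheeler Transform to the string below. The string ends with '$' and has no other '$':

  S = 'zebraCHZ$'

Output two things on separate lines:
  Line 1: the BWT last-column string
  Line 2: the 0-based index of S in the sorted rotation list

All 9 rotations (rotation i = S[i:]+S[:i]):
  rot[0] = zebraCHZ$
  rot[1] = ebraCHZ$z
  rot[2] = braCHZ$ze
  rot[3] = raCHZ$zeb
  rot[4] = aCHZ$zebr
  rot[5] = CHZ$zebra
  rot[6] = HZ$zebraC
  rot[7] = Z$zebraCH
  rot[8] = $zebraCHZ
Sorted (with $ < everything):
  sorted[0] = $zebraCHZ  (last char: 'Z')
  sorted[1] = CHZ$zebra  (last char: 'a')
  sorted[2] = HZ$zebraC  (last char: 'C')
  sorted[3] = Z$zebraCH  (last char: 'H')
  sorted[4] = aCHZ$zebr  (last char: 'r')
  sorted[5] = braCHZ$ze  (last char: 'e')
  sorted[6] = ebraCHZ$z  (last char: 'z')
  sorted[7] = raCHZ$zeb  (last char: 'b')
  sorted[8] = zebraCHZ$  (last char: '$')
Last column: ZaCHrezb$
Original string S is at sorted index 8

Answer: ZaCHrezb$
8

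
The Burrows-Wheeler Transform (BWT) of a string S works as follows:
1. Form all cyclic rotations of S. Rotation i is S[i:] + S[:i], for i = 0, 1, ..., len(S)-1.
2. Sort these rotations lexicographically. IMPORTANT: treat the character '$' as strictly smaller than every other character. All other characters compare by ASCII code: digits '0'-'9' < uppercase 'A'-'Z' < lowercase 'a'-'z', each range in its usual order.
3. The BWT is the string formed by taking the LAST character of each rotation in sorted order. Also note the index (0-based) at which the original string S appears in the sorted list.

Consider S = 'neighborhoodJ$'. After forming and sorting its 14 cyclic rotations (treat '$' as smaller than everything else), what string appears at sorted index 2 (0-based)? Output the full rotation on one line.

Answer: borhoodJ$neigh

Derivation:
All 14 rotations (rotation i = S[i:]+S[:i]):
  rot[0] = neighborhoodJ$
  rot[1] = eighborhoodJ$n
  rot[2] = ighborhoodJ$ne
  rot[3] = ghborhoodJ$nei
  rot[4] = hborhoodJ$neig
  rot[5] = borhoodJ$neigh
  rot[6] = orhoodJ$neighb
  rot[7] = rhoodJ$neighbo
  rot[8] = hoodJ$neighbor
  rot[9] = oodJ$neighborh
  rot[10] = odJ$neighborho
  rot[11] = dJ$neighborhoo
  rot[12] = J$neighborhood
  rot[13] = $neighborhoodJ
Sorted (with $ < everything):
  sorted[0] = $neighborhoodJ
  sorted[1] = J$neighborhood
  sorted[2] = borhoodJ$neigh
  sorted[3] = dJ$neighborhoo
  sorted[4] = eighborhoodJ$n
  sorted[5] = ghborhoodJ$nei
  sorted[6] = hborhoodJ$neig
  sorted[7] = hoodJ$neighbor
  sorted[8] = ighborhoodJ$ne
  sorted[9] = neighborhoodJ$
  sorted[10] = odJ$neighborho
  sorted[11] = oodJ$neighborh
  sorted[12] = orhoodJ$neighb
  sorted[13] = rhoodJ$neighbo
sorted[2] = borhoodJ$neigh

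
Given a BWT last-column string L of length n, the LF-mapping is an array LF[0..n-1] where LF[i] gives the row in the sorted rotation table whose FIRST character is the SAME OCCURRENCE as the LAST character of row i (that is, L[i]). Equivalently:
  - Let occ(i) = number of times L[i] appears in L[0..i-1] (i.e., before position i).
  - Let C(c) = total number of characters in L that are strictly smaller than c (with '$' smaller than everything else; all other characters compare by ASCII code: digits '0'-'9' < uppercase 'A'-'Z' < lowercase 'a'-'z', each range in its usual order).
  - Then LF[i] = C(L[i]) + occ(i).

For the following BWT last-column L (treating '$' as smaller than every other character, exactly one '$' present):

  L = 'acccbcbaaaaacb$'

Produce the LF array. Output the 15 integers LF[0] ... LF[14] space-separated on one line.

Answer: 1 10 11 12 7 13 8 2 3 4 5 6 14 9 0

Derivation:
Char counts: '$':1, 'a':6, 'b':3, 'c':5
C (first-col start): C('$')=0, C('a')=1, C('b')=7, C('c')=10
L[0]='a': occ=0, LF[0]=C('a')+0=1+0=1
L[1]='c': occ=0, LF[1]=C('c')+0=10+0=10
L[2]='c': occ=1, LF[2]=C('c')+1=10+1=11
L[3]='c': occ=2, LF[3]=C('c')+2=10+2=12
L[4]='b': occ=0, LF[4]=C('b')+0=7+0=7
L[5]='c': occ=3, LF[5]=C('c')+3=10+3=13
L[6]='b': occ=1, LF[6]=C('b')+1=7+1=8
L[7]='a': occ=1, LF[7]=C('a')+1=1+1=2
L[8]='a': occ=2, LF[8]=C('a')+2=1+2=3
L[9]='a': occ=3, LF[9]=C('a')+3=1+3=4
L[10]='a': occ=4, LF[10]=C('a')+4=1+4=5
L[11]='a': occ=5, LF[11]=C('a')+5=1+5=6
L[12]='c': occ=4, LF[12]=C('c')+4=10+4=14
L[13]='b': occ=2, LF[13]=C('b')+2=7+2=9
L[14]='$': occ=0, LF[14]=C('$')+0=0+0=0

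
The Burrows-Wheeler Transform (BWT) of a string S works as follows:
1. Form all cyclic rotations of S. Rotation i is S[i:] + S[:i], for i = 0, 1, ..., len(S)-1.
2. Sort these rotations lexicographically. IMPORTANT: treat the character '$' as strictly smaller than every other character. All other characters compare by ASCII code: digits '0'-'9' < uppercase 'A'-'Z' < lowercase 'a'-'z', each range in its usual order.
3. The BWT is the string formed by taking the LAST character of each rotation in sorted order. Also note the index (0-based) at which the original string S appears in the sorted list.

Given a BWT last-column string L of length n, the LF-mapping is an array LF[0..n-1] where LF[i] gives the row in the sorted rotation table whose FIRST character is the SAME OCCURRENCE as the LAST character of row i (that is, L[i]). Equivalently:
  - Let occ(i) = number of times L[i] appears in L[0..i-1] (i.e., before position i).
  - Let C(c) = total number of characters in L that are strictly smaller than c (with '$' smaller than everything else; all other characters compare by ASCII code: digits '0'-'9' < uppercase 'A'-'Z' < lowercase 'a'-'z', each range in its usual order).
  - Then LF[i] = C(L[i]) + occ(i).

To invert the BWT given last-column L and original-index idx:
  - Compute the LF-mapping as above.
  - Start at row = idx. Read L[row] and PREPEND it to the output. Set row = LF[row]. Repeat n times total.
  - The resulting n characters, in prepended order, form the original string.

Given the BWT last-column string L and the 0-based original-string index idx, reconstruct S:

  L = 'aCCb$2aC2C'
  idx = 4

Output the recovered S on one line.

LF mapping: 7 3 4 9 0 1 8 5 2 6
Walk LF starting at row 4, prepending L[row]:
  step 1: row=4, L[4]='$', prepend. Next row=LF[4]=0
  step 2: row=0, L[0]='a', prepend. Next row=LF[0]=7
  step 3: row=7, L[7]='C', prepend. Next row=LF[7]=5
  step 4: row=5, L[5]='2', prepend. Next row=LF[5]=1
  step 5: row=1, L[1]='C', prepend. Next row=LF[1]=3
  step 6: row=3, L[3]='b', prepend. Next row=LF[3]=9
  step 7: row=9, L[9]='C', prepend. Next row=LF[9]=6
  step 8: row=6, L[6]='a', prepend. Next row=LF[6]=8
  step 9: row=8, L[8]='2', prepend. Next row=LF[8]=2
  step 10: row=2, L[2]='C', prepend. Next row=LF[2]=4
Reversed output: C2aCbC2Ca$

Answer: C2aCbC2Ca$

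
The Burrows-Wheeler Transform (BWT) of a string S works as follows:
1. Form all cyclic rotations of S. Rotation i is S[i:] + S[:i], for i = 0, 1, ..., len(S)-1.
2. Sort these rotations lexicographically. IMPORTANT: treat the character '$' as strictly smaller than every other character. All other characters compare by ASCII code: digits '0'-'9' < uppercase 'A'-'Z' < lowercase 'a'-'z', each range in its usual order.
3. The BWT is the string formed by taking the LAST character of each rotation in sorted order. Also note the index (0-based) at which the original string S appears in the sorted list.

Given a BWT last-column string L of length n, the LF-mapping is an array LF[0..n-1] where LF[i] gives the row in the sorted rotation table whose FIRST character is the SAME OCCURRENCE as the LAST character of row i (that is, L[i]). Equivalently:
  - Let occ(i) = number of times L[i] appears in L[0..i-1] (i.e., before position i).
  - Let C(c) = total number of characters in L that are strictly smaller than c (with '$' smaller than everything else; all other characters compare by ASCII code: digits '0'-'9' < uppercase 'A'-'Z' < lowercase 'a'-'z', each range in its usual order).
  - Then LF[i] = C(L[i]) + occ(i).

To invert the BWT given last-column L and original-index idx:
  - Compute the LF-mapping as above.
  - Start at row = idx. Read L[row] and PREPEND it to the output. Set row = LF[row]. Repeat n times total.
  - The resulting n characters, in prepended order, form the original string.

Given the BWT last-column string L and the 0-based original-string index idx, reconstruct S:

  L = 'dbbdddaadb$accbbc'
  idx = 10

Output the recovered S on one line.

Answer: cdacdbdbabdbabcd$

Derivation:
LF mapping: 12 4 5 13 14 15 1 2 16 6 0 3 9 10 7 8 11
Walk LF starting at row 10, prepending L[row]:
  step 1: row=10, L[10]='$', prepend. Next row=LF[10]=0
  step 2: row=0, L[0]='d', prepend. Next row=LF[0]=12
  step 3: row=12, L[12]='c', prepend. Next row=LF[12]=9
  step 4: row=9, L[9]='b', prepend. Next row=LF[9]=6
  step 5: row=6, L[6]='a', prepend. Next row=LF[6]=1
  step 6: row=1, L[1]='b', prepend. Next row=LF[1]=4
  step 7: row=4, L[4]='d', prepend. Next row=LF[4]=14
  step 8: row=14, L[14]='b', prepend. Next row=LF[14]=7
  step 9: row=7, L[7]='a', prepend. Next row=LF[7]=2
  step 10: row=2, L[2]='b', prepend. Next row=LF[2]=5
  step 11: row=5, L[5]='d', prepend. Next row=LF[5]=15
  step 12: row=15, L[15]='b', prepend. Next row=LF[15]=8
  step 13: row=8, L[8]='d', prepend. Next row=LF[8]=16
  step 14: row=16, L[16]='c', prepend. Next row=LF[16]=11
  step 15: row=11, L[11]='a', prepend. Next row=LF[11]=3
  step 16: row=3, L[3]='d', prepend. Next row=LF[3]=13
  step 17: row=13, L[13]='c', prepend. Next row=LF[13]=10
Reversed output: cdacdbdbabdbabcd$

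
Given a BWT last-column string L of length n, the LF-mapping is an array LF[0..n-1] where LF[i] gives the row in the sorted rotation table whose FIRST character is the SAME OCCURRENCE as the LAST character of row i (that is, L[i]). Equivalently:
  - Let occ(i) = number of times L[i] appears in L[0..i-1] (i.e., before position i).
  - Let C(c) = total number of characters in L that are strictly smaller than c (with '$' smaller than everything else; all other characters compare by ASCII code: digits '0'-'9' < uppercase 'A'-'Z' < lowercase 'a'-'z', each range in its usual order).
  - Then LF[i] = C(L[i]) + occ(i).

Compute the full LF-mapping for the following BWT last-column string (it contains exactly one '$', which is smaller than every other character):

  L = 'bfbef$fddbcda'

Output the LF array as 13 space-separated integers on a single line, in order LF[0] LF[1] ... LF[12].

Char counts: '$':1, 'a':1, 'b':3, 'c':1, 'd':3, 'e':1, 'f':3
C (first-col start): C('$')=0, C('a')=1, C('b')=2, C('c')=5, C('d')=6, C('e')=9, C('f')=10
L[0]='b': occ=0, LF[0]=C('b')+0=2+0=2
L[1]='f': occ=0, LF[1]=C('f')+0=10+0=10
L[2]='b': occ=1, LF[2]=C('b')+1=2+1=3
L[3]='e': occ=0, LF[3]=C('e')+0=9+0=9
L[4]='f': occ=1, LF[4]=C('f')+1=10+1=11
L[5]='$': occ=0, LF[5]=C('$')+0=0+0=0
L[6]='f': occ=2, LF[6]=C('f')+2=10+2=12
L[7]='d': occ=0, LF[7]=C('d')+0=6+0=6
L[8]='d': occ=1, LF[8]=C('d')+1=6+1=7
L[9]='b': occ=2, LF[9]=C('b')+2=2+2=4
L[10]='c': occ=0, LF[10]=C('c')+0=5+0=5
L[11]='d': occ=2, LF[11]=C('d')+2=6+2=8
L[12]='a': occ=0, LF[12]=C('a')+0=1+0=1

Answer: 2 10 3 9 11 0 12 6 7 4 5 8 1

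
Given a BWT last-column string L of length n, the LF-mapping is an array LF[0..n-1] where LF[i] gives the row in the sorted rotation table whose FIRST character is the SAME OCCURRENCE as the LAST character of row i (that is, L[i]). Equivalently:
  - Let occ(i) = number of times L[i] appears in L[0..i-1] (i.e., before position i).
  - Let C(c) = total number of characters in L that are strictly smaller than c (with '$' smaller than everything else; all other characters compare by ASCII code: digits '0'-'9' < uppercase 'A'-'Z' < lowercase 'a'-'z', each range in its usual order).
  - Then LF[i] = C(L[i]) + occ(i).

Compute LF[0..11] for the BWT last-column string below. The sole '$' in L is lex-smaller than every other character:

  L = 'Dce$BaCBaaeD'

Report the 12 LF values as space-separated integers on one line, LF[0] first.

Char counts: '$':1, 'B':2, 'C':1, 'D':2, 'a':3, 'c':1, 'e':2
C (first-col start): C('$')=0, C('B')=1, C('C')=3, C('D')=4, C('a')=6, C('c')=9, C('e')=10
L[0]='D': occ=0, LF[0]=C('D')+0=4+0=4
L[1]='c': occ=0, LF[1]=C('c')+0=9+0=9
L[2]='e': occ=0, LF[2]=C('e')+0=10+0=10
L[3]='$': occ=0, LF[3]=C('$')+0=0+0=0
L[4]='B': occ=0, LF[4]=C('B')+0=1+0=1
L[5]='a': occ=0, LF[5]=C('a')+0=6+0=6
L[6]='C': occ=0, LF[6]=C('C')+0=3+0=3
L[7]='B': occ=1, LF[7]=C('B')+1=1+1=2
L[8]='a': occ=1, LF[8]=C('a')+1=6+1=7
L[9]='a': occ=2, LF[9]=C('a')+2=6+2=8
L[10]='e': occ=1, LF[10]=C('e')+1=10+1=11
L[11]='D': occ=1, LF[11]=C('D')+1=4+1=5

Answer: 4 9 10 0 1 6 3 2 7 8 11 5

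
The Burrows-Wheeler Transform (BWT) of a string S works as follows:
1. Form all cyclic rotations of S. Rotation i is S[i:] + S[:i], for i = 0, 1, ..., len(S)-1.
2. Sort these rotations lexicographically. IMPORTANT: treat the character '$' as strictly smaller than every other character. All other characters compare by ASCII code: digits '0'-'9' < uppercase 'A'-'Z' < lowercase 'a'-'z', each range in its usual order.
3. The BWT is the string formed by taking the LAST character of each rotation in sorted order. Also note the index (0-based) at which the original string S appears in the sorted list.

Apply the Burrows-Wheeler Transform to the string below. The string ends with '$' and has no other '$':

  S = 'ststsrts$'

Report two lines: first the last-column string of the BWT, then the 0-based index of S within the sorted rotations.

All 9 rotations (rotation i = S[i:]+S[:i]):
  rot[0] = ststsrts$
  rot[1] = tstsrts$s
  rot[2] = stsrts$st
  rot[3] = tsrts$sts
  rot[4] = srts$stst
  rot[5] = rts$ststs
  rot[6] = ts$ststsr
  rot[7] = s$ststsrt
  rot[8] = $ststsrts
Sorted (with $ < everything):
  sorted[0] = $ststsrts  (last char: 's')
  sorted[1] = rts$ststs  (last char: 's')
  sorted[2] = s$ststsrt  (last char: 't')
  sorted[3] = srts$stst  (last char: 't')
  sorted[4] = stsrts$st  (last char: 't')
  sorted[5] = ststsrts$  (last char: '$')
  sorted[6] = ts$ststsr  (last char: 'r')
  sorted[7] = tsrts$sts  (last char: 's')
  sorted[8] = tstsrts$s  (last char: 's')
Last column: ssttt$rss
Original string S is at sorted index 5

Answer: ssttt$rss
5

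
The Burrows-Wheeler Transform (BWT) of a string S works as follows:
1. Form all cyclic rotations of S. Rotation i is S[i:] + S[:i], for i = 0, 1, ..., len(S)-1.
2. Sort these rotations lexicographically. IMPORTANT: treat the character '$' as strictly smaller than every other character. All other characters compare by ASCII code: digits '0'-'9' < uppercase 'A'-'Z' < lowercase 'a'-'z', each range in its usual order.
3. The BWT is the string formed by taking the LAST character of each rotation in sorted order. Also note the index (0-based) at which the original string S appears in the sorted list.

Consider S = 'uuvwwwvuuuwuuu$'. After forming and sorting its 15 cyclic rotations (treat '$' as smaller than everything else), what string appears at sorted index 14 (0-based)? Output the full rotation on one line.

Answer: wwwvuuuwuuu$uuv

Derivation:
All 15 rotations (rotation i = S[i:]+S[:i]):
  rot[0] = uuvwwwvuuuwuuu$
  rot[1] = uvwwwvuuuwuuu$u
  rot[2] = vwwwvuuuwuuu$uu
  rot[3] = wwwvuuuwuuu$uuv
  rot[4] = wwvuuuwuuu$uuvw
  rot[5] = wvuuuwuuu$uuvww
  rot[6] = vuuuwuuu$uuvwww
  rot[7] = uuuwuuu$uuvwwwv
  rot[8] = uuwuuu$uuvwwwvu
  rot[9] = uwuuu$uuvwwwvuu
  rot[10] = wuuu$uuvwwwvuuu
  rot[11] = uuu$uuvwwwvuuuw
  rot[12] = uu$uuvwwwvuuuwu
  rot[13] = u$uuvwwwvuuuwuu
  rot[14] = $uuvwwwvuuuwuuu
Sorted (with $ < everything):
  sorted[0] = $uuvwwwvuuuwuuu
  sorted[1] = u$uuvwwwvuuuwuu
  sorted[2] = uu$uuvwwwvuuuwu
  sorted[3] = uuu$uuvwwwvuuuw
  sorted[4] = uuuwuuu$uuvwwwv
  sorted[5] = uuvwwwvuuuwuuu$
  sorted[6] = uuwuuu$uuvwwwvu
  sorted[7] = uvwwwvuuuwuuu$u
  sorted[8] = uwuuu$uuvwwwvuu
  sorted[9] = vuuuwuuu$uuvwww
  sorted[10] = vwwwvuuuwuuu$uu
  sorted[11] = wuuu$uuvwwwvuuu
  sorted[12] = wvuuuwuuu$uuvww
  sorted[13] = wwvuuuwuuu$uuvw
  sorted[14] = wwwvuuuwuuu$uuv
sorted[14] = wwwvuuuwuuu$uuv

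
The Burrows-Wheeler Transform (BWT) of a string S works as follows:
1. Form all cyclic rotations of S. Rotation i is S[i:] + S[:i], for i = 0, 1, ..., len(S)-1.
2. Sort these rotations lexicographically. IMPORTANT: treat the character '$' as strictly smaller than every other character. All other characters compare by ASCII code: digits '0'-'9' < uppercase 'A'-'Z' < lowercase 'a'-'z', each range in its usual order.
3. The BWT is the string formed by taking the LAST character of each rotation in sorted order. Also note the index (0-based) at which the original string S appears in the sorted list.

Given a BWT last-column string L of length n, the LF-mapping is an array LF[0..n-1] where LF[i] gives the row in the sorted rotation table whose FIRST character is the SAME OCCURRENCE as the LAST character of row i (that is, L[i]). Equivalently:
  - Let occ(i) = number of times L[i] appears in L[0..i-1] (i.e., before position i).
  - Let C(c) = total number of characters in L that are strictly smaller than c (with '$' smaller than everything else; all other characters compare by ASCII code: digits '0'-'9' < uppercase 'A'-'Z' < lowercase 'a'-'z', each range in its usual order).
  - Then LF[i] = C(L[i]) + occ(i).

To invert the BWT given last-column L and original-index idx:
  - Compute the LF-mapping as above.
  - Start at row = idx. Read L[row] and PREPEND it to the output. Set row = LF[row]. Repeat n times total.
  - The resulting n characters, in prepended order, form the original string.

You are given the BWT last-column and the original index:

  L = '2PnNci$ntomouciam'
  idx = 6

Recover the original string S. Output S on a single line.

LF mapping: 1 3 11 2 5 7 0 12 15 13 9 14 16 6 8 4 10
Walk LF starting at row 6, prepending L[row]:
  step 1: row=6, L[6]='$', prepend. Next row=LF[6]=0
  step 2: row=0, L[0]='2', prepend. Next row=LF[0]=1
  step 3: row=1, L[1]='P', prepend. Next row=LF[1]=3
  step 4: row=3, L[3]='N', prepend. Next row=LF[3]=2
  step 5: row=2, L[2]='n', prepend. Next row=LF[2]=11
  step 6: row=11, L[11]='o', prepend. Next row=LF[11]=14
  step 7: row=14, L[14]='i', prepend. Next row=LF[14]=8
  step 8: row=8, L[8]='t', prepend. Next row=LF[8]=15
  step 9: row=15, L[15]='a', prepend. Next row=LF[15]=4
  step 10: row=4, L[4]='c', prepend. Next row=LF[4]=5
  step 11: row=5, L[5]='i', prepend. Next row=LF[5]=7
  step 12: row=7, L[7]='n', prepend. Next row=LF[7]=12
  step 13: row=12, L[12]='u', prepend. Next row=LF[12]=16
  step 14: row=16, L[16]='m', prepend. Next row=LF[16]=10
  step 15: row=10, L[10]='m', prepend. Next row=LF[10]=9
  step 16: row=9, L[9]='o', prepend. Next row=LF[9]=13
  step 17: row=13, L[13]='c', prepend. Next row=LF[13]=6
Reversed output: communicationNP2$

Answer: communicationNP2$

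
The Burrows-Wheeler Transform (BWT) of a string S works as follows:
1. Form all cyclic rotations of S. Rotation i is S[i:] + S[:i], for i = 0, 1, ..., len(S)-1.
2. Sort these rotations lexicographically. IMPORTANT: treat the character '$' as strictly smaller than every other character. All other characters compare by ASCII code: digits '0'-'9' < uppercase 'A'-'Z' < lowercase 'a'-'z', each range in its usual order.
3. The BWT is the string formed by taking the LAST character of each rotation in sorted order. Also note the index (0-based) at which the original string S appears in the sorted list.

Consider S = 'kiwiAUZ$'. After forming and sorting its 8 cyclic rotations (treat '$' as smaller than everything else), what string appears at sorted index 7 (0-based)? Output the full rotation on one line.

All 8 rotations (rotation i = S[i:]+S[:i]):
  rot[0] = kiwiAUZ$
  rot[1] = iwiAUZ$k
  rot[2] = wiAUZ$ki
  rot[3] = iAUZ$kiw
  rot[4] = AUZ$kiwi
  rot[5] = UZ$kiwiA
  rot[6] = Z$kiwiAU
  rot[7] = $kiwiAUZ
Sorted (with $ < everything):
  sorted[0] = $kiwiAUZ
  sorted[1] = AUZ$kiwi
  sorted[2] = UZ$kiwiA
  sorted[3] = Z$kiwiAU
  sorted[4] = iAUZ$kiw
  sorted[5] = iwiAUZ$k
  sorted[6] = kiwiAUZ$
  sorted[7] = wiAUZ$ki
sorted[7] = wiAUZ$ki

Answer: wiAUZ$ki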